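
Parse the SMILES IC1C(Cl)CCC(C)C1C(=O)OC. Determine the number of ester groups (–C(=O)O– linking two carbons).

1

The ester motif appears at heavy-atom position 10 in the SMILES.
Ester count: 1.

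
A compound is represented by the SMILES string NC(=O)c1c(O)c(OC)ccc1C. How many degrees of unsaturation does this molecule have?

Molecular formula: C9H11NO3.
DoU = (2C + 2 + N − H − X) / 2, where X is the halogen count and O/S are ignored.
    = (2·9 + 2 + 1 − 11 − 0) / 2 = 10 / 2 = 5.

5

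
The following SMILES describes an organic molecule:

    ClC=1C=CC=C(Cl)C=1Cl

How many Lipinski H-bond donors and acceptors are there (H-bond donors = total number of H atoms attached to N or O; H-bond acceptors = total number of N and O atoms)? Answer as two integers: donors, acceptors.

0, 0

Donors: find every N or O and count the H atoms it carries.
  (no N or O atoms present)
Lipinski HBD = 0.
Acceptors: N atoms = 0, O atoms = 0 → HBA = 0.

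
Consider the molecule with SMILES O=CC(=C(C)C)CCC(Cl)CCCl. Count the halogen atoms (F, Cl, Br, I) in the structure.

Halogen atoms appear at heavy-atom positions 10, 13 (2×Cl).
Other groups present: 1 aldehyde, 1 alkene.
Halogen count: 2.

2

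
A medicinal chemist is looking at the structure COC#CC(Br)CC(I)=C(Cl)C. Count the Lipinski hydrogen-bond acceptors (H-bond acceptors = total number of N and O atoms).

N atoms: 0; O atoms: 1.
Lipinski HBA = 0 + 1 = 1.

1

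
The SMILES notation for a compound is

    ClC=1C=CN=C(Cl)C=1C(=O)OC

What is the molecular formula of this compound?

Walk through each heavy atom and fill implicit hydrogens from standard valence (C 4, N 3, O 2, S 2, halogen 1):
  atom 1: Cl (halogen, monovalent) → 0 H
  atom 2: C, bond orders sum to 4 (valence 4) → 0 H
  atom 3: C, bond orders sum to 3 (valence 4) → 1 H
  atom 4: C, bond orders sum to 3 (valence 4) → 1 H
  atom 5: N, bond orders sum to 3 (valence 3) → 0 H
  atom 6: C, bond orders sum to 4 (valence 4) → 0 H
  atom 7: Cl (halogen, monovalent) → 0 H
  atom 8: C, bond orders sum to 4 (valence 4) → 0 H
  atom 9: C, bond orders sum to 4 (valence 4) → 0 H
  atom 10: O, bond orders sum to 2 (valence 2) → 0 H
  atom 11: O, bond orders sum to 2 (valence 2) → 0 H
  atom 12: C, bond orders sum to 1 (valence 4) → 3 H
Totals → C:7, H:5, Cl:2, N:1, O:2.
In Hill order: C7H5Cl2NO2.

C7H5Cl2NO2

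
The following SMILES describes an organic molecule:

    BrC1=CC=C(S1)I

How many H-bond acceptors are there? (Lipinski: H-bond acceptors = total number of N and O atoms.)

N atoms: 0; O atoms: 0.
Lipinski HBA = 0 + 0 = 0.

0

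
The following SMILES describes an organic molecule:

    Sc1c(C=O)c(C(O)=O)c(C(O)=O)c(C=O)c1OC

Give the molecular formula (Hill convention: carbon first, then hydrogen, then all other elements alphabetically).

Walk through each heavy atom and fill implicit hydrogens from standard valence (C 4, N 3, O 2, S 2, halogen 1); for lowercase aromatic atoms, an aromatic c carries 1 H when it has two neighbours and 0 H with three, and aromatic n carries 0 H:
  atom 1: S, bond orders sum to 1 (valence 2) → 1 H
  atom 2: aromatic c, 3 neighbours → 0 H
  atom 3: aromatic c, 3 neighbours → 0 H
  atom 4: C, bond orders sum to 3 (valence 4) → 1 H
  atom 5: O, bond orders sum to 2 (valence 2) → 0 H
  atom 6: aromatic c, 3 neighbours → 0 H
  atom 7: C, bond orders sum to 4 (valence 4) → 0 H
  atom 8: O, bond orders sum to 1 (valence 2) → 1 H
  atom 9: O, bond orders sum to 2 (valence 2) → 0 H
  atom 10: aromatic c, 3 neighbours → 0 H
  atom 11: C, bond orders sum to 4 (valence 4) → 0 H
  atom 12: O, bond orders sum to 1 (valence 2) → 1 H
  atom 13: O, bond orders sum to 2 (valence 2) → 0 H
  atom 14: aromatic c, 3 neighbours → 0 H
  atom 15: C, bond orders sum to 3 (valence 4) → 1 H
  atom 16: O, bond orders sum to 2 (valence 2) → 0 H
  atom 17: aromatic c, 3 neighbours → 0 H
  atom 18: O, bond orders sum to 2 (valence 2) → 0 H
  atom 19: C, bond orders sum to 1 (valence 4) → 3 H
Totals → C:11, H:8, O:7, S:1.

C11H8O7S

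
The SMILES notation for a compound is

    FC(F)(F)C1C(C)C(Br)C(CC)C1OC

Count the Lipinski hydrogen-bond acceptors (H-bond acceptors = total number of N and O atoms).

N atoms: 0; O atoms: 1.
Lipinski HBA = 0 + 1 = 1.

1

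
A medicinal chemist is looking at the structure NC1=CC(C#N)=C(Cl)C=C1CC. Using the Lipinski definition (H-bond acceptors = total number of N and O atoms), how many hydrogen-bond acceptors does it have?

2

N atoms: 2; O atoms: 0.
Lipinski HBA = 2 + 0 = 2.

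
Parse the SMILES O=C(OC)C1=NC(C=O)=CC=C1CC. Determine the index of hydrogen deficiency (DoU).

6

Molecular formula: C10H11NO3.
DoU = (2C + 2 + N − H − X) / 2, where X is the halogen count and O/S are ignored.
    = (2·10 + 2 + 1 − 11 − 0) / 2 = 12 / 2 = 6.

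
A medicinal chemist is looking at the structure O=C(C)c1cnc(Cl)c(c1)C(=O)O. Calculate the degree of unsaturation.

6

Molecular formula: C8H6ClNO3.
DoU = (2C + 2 + N − H − X) / 2, where X is the halogen count and O/S are ignored.
    = (2·8 + 2 + 1 − 6 − 1) / 2 = 12 / 2 = 6.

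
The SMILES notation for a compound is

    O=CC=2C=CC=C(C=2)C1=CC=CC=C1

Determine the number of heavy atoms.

14

Every atom symbol written in the SMILES (organic subset) is one heavy atom; implicit H are not written.
Heavy atoms by element → C:13, O:1.
Total: 14.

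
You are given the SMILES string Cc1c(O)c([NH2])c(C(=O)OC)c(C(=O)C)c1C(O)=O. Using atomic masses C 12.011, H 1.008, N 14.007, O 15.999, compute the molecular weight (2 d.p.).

267.24 g/mol

First, the molecular formula is C12H13NO6 (counting implicit H from valence).
  C: 12 × 12.011 = 144.132
  H: 13 × 1.008 = 13.104
  N: 1 × 14.007 = 14.007
  O: 6 × 15.999 = 95.994
Sum: 12×12.011 + 13×1.008 + 1×14.007 + 6×15.999 = 267.237 → 267.24 g/mol.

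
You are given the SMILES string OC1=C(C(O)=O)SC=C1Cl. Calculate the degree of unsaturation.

Degree of unsaturation = (number of rings) + (number of π bonds).
Ring closures in the SMILES: 1.
π bonds: 3 double bonds (each 1 DoU) → 3 DoU from unsaturation.
Total DoU = 1 + 3 = 4.

4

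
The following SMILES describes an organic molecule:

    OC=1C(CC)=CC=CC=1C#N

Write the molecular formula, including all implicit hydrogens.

C9H9NO

Walk through each heavy atom and fill implicit hydrogens from standard valence (C 4, N 3, O 2, S 2, halogen 1):
  atom 1: O, bond orders sum to 1 (valence 2) → 1 H
  atom 2: C, bond orders sum to 4 (valence 4) → 0 H
  atom 3: C, bond orders sum to 4 (valence 4) → 0 H
  atom 4: C, bond orders sum to 2 (valence 4) → 2 H
  atom 5: C, bond orders sum to 1 (valence 4) → 3 H
  atom 6: C, bond orders sum to 3 (valence 4) → 1 H
  atom 7: C, bond orders sum to 3 (valence 4) → 1 H
  atom 8: C, bond orders sum to 3 (valence 4) → 1 H
  atom 9: C, bond orders sum to 4 (valence 4) → 0 H
  atom 10: C, bond orders sum to 4 (valence 4) → 0 H
  atom 11: N, bond orders sum to 3 (valence 3) → 0 H
Totals → C:9, H:9, N:1, O:1.
In Hill order: C9H9NO.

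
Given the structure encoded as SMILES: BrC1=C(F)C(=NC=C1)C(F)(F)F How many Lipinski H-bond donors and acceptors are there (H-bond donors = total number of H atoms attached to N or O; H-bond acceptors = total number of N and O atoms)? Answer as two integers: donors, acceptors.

Donors: find every N or O and count the H atoms it carries.
  atom 6 (N): bond orders sum to 3 → 0 H
Lipinski HBD = 0.
Acceptors: N atoms = 1, O atoms = 0 → HBA = 1.

0, 1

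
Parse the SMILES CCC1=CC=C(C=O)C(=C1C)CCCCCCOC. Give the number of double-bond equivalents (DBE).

5

Molecular formula: C17H26O2.
DoU = (2C + 2 + N − H − X) / 2, where X is the halogen count and O/S are ignored.
    = (2·17 + 2 + 0 − 26 − 0) / 2 = 10 / 2 = 5.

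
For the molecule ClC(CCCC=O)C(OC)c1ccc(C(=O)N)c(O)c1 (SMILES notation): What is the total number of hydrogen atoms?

Walk through each heavy atom and fill implicit hydrogens from standard valence (C 4, N 3, O 2, S 2, halogen 1); for lowercase aromatic atoms, an aromatic c carries 1 H when it has two neighbours and 0 H with three, and aromatic n carries 0 H:
  atom 1: Cl (halogen, monovalent) → 0 H
  atom 2: C, bond orders sum to 3 (valence 4) → 1 H
  atom 3: C, bond orders sum to 2 (valence 4) → 2 H
  atom 4: C, bond orders sum to 2 (valence 4) → 2 H
  atom 5: C, bond orders sum to 2 (valence 4) → 2 H
  atom 6: C, bond orders sum to 3 (valence 4) → 1 H
  atom 7: O, bond orders sum to 2 (valence 2) → 0 H
  atom 8: C, bond orders sum to 3 (valence 4) → 1 H
  atom 9: O, bond orders sum to 2 (valence 2) → 0 H
  atom 10: C, bond orders sum to 1 (valence 4) → 3 H
  atom 11: aromatic c, 3 neighbours → 0 H
  atom 12: aromatic c, 2 neighbours → 1 H
  atom 13: aromatic c, 2 neighbours → 1 H
  atom 14: aromatic c, 3 neighbours → 0 H
  atom 15: C, bond orders sum to 4 (valence 4) → 0 H
  atom 16: O, bond orders sum to 2 (valence 2) → 0 H
  atom 17: N, bond orders sum to 1 (valence 3) → 2 H
  atom 18: aromatic c, 3 neighbours → 0 H
  atom 19: O, bond orders sum to 1 (valence 2) → 1 H
  atom 20: aromatic c, 2 neighbours → 1 H
Total hydrogens: 18.

18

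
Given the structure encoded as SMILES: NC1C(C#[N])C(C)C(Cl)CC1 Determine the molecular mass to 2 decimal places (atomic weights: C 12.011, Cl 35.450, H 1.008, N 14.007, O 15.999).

First, the molecular formula is C8H13ClN2 (counting implicit H from valence).
  C: 8 × 12.011 = 96.088
  Cl: 1 × 35.450 = 35.450
  H: 13 × 1.008 = 13.104
  N: 2 × 14.007 = 28.014
Sum: 8×12.011 + 1×35.450 + 13×1.008 + 2×14.007 = 172.656 → 172.66 g/mol.

172.66 g/mol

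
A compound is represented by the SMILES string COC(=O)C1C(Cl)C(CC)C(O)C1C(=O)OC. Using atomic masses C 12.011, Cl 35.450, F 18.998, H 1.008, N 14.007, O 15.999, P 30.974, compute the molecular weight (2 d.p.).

First, the molecular formula is C11H17ClO5 (counting implicit H from valence).
  C: 11 × 12.011 = 132.121
  Cl: 1 × 35.450 = 35.450
  H: 17 × 1.008 = 17.136
  O: 5 × 15.999 = 79.995
Sum: 11×12.011 + 1×35.450 + 17×1.008 + 5×15.999 = 264.702 → 264.70 g/mol.

264.70 g/mol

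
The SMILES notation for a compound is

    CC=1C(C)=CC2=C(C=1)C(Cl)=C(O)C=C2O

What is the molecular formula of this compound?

Walk through each heavy atom and fill implicit hydrogens from standard valence (C 4, N 3, O 2, S 2, halogen 1):
  atom 1: C, bond orders sum to 1 (valence 4) → 3 H
  atom 2: C, bond orders sum to 4 (valence 4) → 0 H
  atom 3: C, bond orders sum to 4 (valence 4) → 0 H
  atom 4: C, bond orders sum to 1 (valence 4) → 3 H
  atom 5: C, bond orders sum to 3 (valence 4) → 1 H
  atom 6: C, bond orders sum to 4 (valence 4) → 0 H
  atom 7: C, bond orders sum to 4 (valence 4) → 0 H
  atom 8: C, bond orders sum to 3 (valence 4) → 1 H
  atom 9: C, bond orders sum to 4 (valence 4) → 0 H
  atom 10: Cl (halogen, monovalent) → 0 H
  atom 11: C, bond orders sum to 4 (valence 4) → 0 H
  atom 12: O, bond orders sum to 1 (valence 2) → 1 H
  atom 13: C, bond orders sum to 3 (valence 4) → 1 H
  atom 14: C, bond orders sum to 4 (valence 4) → 0 H
  atom 15: O, bond orders sum to 1 (valence 2) → 1 H
Totals → C:12, H:11, Cl:1, O:2.

C12H11ClO2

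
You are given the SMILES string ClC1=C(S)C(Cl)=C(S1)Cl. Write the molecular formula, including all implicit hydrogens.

Walk through each heavy atom and fill implicit hydrogens from standard valence (C 4, N 3, O 2, S 2, halogen 1):
  atom 1: Cl (halogen, monovalent) → 0 H
  atom 2: C, bond orders sum to 4 (valence 4) → 0 H
  atom 3: C, bond orders sum to 4 (valence 4) → 0 H
  atom 4: S, bond orders sum to 1 (valence 2) → 1 H
  atom 5: C, bond orders sum to 4 (valence 4) → 0 H
  atom 6: Cl (halogen, monovalent) → 0 H
  atom 7: C, bond orders sum to 4 (valence 4) → 0 H
  atom 8: S, bond orders sum to 2 (valence 2) → 0 H
  atom 9: Cl (halogen, monovalent) → 0 H
Totals → C:4, H:1, Cl:3, S:2.

C4HCl3S2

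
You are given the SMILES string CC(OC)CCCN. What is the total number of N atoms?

1

Scan the SMILES for N atoms (remember two-letter symbols like Cl and Br are single atoms).
Nitrogen count: 1.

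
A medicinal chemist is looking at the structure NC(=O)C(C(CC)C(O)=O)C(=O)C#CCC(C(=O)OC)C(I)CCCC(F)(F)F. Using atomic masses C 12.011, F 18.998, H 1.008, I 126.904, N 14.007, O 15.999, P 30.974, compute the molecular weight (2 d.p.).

533.28 g/mol

First, the molecular formula is C18H23F3INO6 (counting implicit H from valence).
  C: 18 × 12.011 = 216.198
  F: 3 × 18.998 = 56.994
  H: 23 × 1.008 = 23.184
  I: 1 × 126.904 = 126.904
  N: 1 × 14.007 = 14.007
  O: 6 × 15.999 = 95.994
Sum: 18×12.011 + 3×18.998 + 23×1.008 + 1×126.904 + 1×14.007 + 6×15.999 = 533.281 → 533.28 g/mol.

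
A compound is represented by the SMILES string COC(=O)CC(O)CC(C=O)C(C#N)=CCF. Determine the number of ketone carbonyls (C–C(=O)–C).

0

Scan the SMILES for the ketone motif — none present.
Groups that are present: 1 aldehyde, 1 alkene, 1 ester, 1 hydroxyl, 1 nitrile.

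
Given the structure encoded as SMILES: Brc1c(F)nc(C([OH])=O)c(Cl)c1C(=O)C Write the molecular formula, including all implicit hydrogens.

C8H4BrClFNO3

Walk through each heavy atom and fill implicit hydrogens from standard valence (C 4, N 3, O 2, S 2, halogen 1); for lowercase aromatic atoms, an aromatic c carries 1 H when it has two neighbours and 0 H with three, and aromatic n carries 0 H:
  atom 1: Br (halogen, monovalent) → 0 H
  atom 2: aromatic c, 3 neighbours → 0 H
  atom 3: aromatic c, 3 neighbours → 0 H
  atom 4: F (halogen, monovalent) → 0 H
  atom 5: aromatic n, 2 neighbours → 0 H
  atom 6: aromatic c, 3 neighbours → 0 H
  atom 7: C, bond orders sum to 4 (valence 4) → 0 H
  atom 8: O with explicit H count 1
  atom 9: O, bond orders sum to 2 (valence 2) → 0 H
  atom 10: aromatic c, 3 neighbours → 0 H
  atom 11: Cl (halogen, monovalent) → 0 H
  atom 12: aromatic c, 3 neighbours → 0 H
  atom 13: C, bond orders sum to 4 (valence 4) → 0 H
  atom 14: O, bond orders sum to 2 (valence 2) → 0 H
  atom 15: C, bond orders sum to 1 (valence 4) → 3 H
Totals → C:8, H:4, Br:1, Cl:1, F:1, N:1, O:3.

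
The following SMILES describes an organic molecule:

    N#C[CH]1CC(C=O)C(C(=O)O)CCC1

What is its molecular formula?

C10H13NO3

Walk through each heavy atom and fill implicit hydrogens from standard valence (C 4, N 3, O 2, S 2, halogen 1):
  atom 1: N, bond orders sum to 3 (valence 3) → 0 H
  atom 2: C, bond orders sum to 4 (valence 4) → 0 H
  atom 3: C with explicit H count 1
  atom 4: C, bond orders sum to 2 (valence 4) → 2 H
  atom 5: C, bond orders sum to 3 (valence 4) → 1 H
  atom 6: C, bond orders sum to 3 (valence 4) → 1 H
  atom 7: O, bond orders sum to 2 (valence 2) → 0 H
  atom 8: C, bond orders sum to 3 (valence 4) → 1 H
  atom 9: C, bond orders sum to 4 (valence 4) → 0 H
  atom 10: O, bond orders sum to 2 (valence 2) → 0 H
  atom 11: O, bond orders sum to 1 (valence 2) → 1 H
  atom 12: C, bond orders sum to 2 (valence 4) → 2 H
  atom 13: C, bond orders sum to 2 (valence 4) → 2 H
  atom 14: C, bond orders sum to 2 (valence 4) → 2 H
Totals → C:10, H:13, N:1, O:3.
In Hill order: C10H13NO3.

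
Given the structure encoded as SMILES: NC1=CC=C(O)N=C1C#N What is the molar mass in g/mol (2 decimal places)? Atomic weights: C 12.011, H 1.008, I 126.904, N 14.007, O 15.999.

135.13 g/mol

First, the molecular formula is C6H5N3O (counting implicit H from valence).
  C: 6 × 12.011 = 72.066
  H: 5 × 1.008 = 5.040
  N: 3 × 14.007 = 42.021
  O: 1 × 15.999 = 15.999
Sum: 6×12.011 + 5×1.008 + 3×14.007 + 1×15.999 = 135.126 → 135.13 g/mol.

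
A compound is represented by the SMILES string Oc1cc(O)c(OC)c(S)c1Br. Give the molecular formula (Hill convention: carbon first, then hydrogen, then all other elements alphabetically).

C7H7BrO3S

Walk through each heavy atom and fill implicit hydrogens from standard valence (C 4, N 3, O 2, S 2, halogen 1); for lowercase aromatic atoms, an aromatic c carries 1 H when it has two neighbours and 0 H with three, and aromatic n carries 0 H:
  atom 1: O, bond orders sum to 1 (valence 2) → 1 H
  atom 2: aromatic c, 3 neighbours → 0 H
  atom 3: aromatic c, 2 neighbours → 1 H
  atom 4: aromatic c, 3 neighbours → 0 H
  atom 5: O, bond orders sum to 1 (valence 2) → 1 H
  atom 6: aromatic c, 3 neighbours → 0 H
  atom 7: O, bond orders sum to 2 (valence 2) → 0 H
  atom 8: C, bond orders sum to 1 (valence 4) → 3 H
  atom 9: aromatic c, 3 neighbours → 0 H
  atom 10: S, bond orders sum to 1 (valence 2) → 1 H
  atom 11: aromatic c, 3 neighbours → 0 H
  atom 12: Br (halogen, monovalent) → 0 H
Totals → C:7, H:7, Br:1, O:3, S:1.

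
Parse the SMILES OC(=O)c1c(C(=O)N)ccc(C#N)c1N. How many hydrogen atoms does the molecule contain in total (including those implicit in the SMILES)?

Walk through each heavy atom and fill implicit hydrogens from standard valence (C 4, N 3, O 2, S 2, halogen 1); for lowercase aromatic atoms, an aromatic c carries 1 H when it has two neighbours and 0 H with three, and aromatic n carries 0 H:
  atom 1: O, bond orders sum to 1 (valence 2) → 1 H
  atom 2: C, bond orders sum to 4 (valence 4) → 0 H
  atom 3: O, bond orders sum to 2 (valence 2) → 0 H
  atom 4: aromatic c, 3 neighbours → 0 H
  atom 5: aromatic c, 3 neighbours → 0 H
  atom 6: C, bond orders sum to 4 (valence 4) → 0 H
  atom 7: O, bond orders sum to 2 (valence 2) → 0 H
  atom 8: N, bond orders sum to 1 (valence 3) → 2 H
  atom 9: aromatic c, 2 neighbours → 1 H
  atom 10: aromatic c, 2 neighbours → 1 H
  atom 11: aromatic c, 3 neighbours → 0 H
  atom 12: C, bond orders sum to 4 (valence 4) → 0 H
  atom 13: N, bond orders sum to 3 (valence 3) → 0 H
  atom 14: aromatic c, 3 neighbours → 0 H
  atom 15: N, bond orders sum to 1 (valence 3) → 2 H
Total hydrogens: 7.

7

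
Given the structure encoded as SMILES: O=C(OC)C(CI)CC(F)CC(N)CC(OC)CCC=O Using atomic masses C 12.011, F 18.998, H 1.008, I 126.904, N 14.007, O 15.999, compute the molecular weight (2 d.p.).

417.26 g/mol

First, the molecular formula is C14H25FINO4 (counting implicit H from valence).
  C: 14 × 12.011 = 168.154
  F: 1 × 18.998 = 18.998
  H: 25 × 1.008 = 25.200
  I: 1 × 126.904 = 126.904
  N: 1 × 14.007 = 14.007
  O: 4 × 15.999 = 63.996
Sum: 14×12.011 + 1×18.998 + 25×1.008 + 1×126.904 + 1×14.007 + 4×15.999 = 417.259 → 417.26 g/mol.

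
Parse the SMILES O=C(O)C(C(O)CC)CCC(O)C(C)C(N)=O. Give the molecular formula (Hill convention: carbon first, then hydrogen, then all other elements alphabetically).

C11H21NO5

Walk through each heavy atom and fill implicit hydrogens from standard valence (C 4, N 3, O 2, S 2, halogen 1):
  atom 1: O, bond orders sum to 2 (valence 2) → 0 H
  atom 2: C, bond orders sum to 4 (valence 4) → 0 H
  atom 3: O, bond orders sum to 1 (valence 2) → 1 H
  atom 4: C, bond orders sum to 3 (valence 4) → 1 H
  atom 5: C, bond orders sum to 3 (valence 4) → 1 H
  atom 6: O, bond orders sum to 1 (valence 2) → 1 H
  atom 7: C, bond orders sum to 2 (valence 4) → 2 H
  atom 8: C, bond orders sum to 1 (valence 4) → 3 H
  atom 9: C, bond orders sum to 2 (valence 4) → 2 H
  atom 10: C, bond orders sum to 2 (valence 4) → 2 H
  atom 11: C, bond orders sum to 3 (valence 4) → 1 H
  atom 12: O, bond orders sum to 1 (valence 2) → 1 H
  atom 13: C, bond orders sum to 3 (valence 4) → 1 H
  atom 14: C, bond orders sum to 1 (valence 4) → 3 H
  atom 15: C, bond orders sum to 4 (valence 4) → 0 H
  atom 16: N, bond orders sum to 1 (valence 3) → 2 H
  atom 17: O, bond orders sum to 2 (valence 2) → 0 H
Totals → C:11, H:21, N:1, O:5.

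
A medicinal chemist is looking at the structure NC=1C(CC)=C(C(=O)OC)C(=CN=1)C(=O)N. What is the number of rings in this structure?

In SMILES, each pair of matching ring-closure digits denotes one ring-closing bond; the number of such bonds equals the number of independent rings.
Ring-closure bonds here: 1.

1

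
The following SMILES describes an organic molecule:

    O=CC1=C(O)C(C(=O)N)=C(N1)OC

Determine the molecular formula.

C7H8N2O4

Walk through each heavy atom and fill implicit hydrogens from standard valence (C 4, N 3, O 2, S 2, halogen 1):
  atom 1: O, bond orders sum to 2 (valence 2) → 0 H
  atom 2: C, bond orders sum to 3 (valence 4) → 1 H
  atom 3: C, bond orders sum to 4 (valence 4) → 0 H
  atom 4: C, bond orders sum to 4 (valence 4) → 0 H
  atom 5: O, bond orders sum to 1 (valence 2) → 1 H
  atom 6: C, bond orders sum to 4 (valence 4) → 0 H
  atom 7: C, bond orders sum to 4 (valence 4) → 0 H
  atom 8: O, bond orders sum to 2 (valence 2) → 0 H
  atom 9: N, bond orders sum to 1 (valence 3) → 2 H
  atom 10: C, bond orders sum to 4 (valence 4) → 0 H
  atom 11: N, bond orders sum to 2 (valence 3) → 1 H
  atom 12: O, bond orders sum to 2 (valence 2) → 0 H
  atom 13: C, bond orders sum to 1 (valence 4) → 3 H
Totals → C:7, H:8, N:2, O:4.
In Hill order: C7H8N2O4.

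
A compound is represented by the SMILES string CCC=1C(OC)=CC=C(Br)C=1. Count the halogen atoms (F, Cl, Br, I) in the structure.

1

Halogen atoms appear at heavy-atom position 10 (1×Br).
Other groups present: 1 ether.
Halogen count: 1.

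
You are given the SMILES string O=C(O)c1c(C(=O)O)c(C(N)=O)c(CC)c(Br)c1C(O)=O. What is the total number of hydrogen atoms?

Walk through each heavy atom and fill implicit hydrogens from standard valence (C 4, N 3, O 2, S 2, halogen 1); for lowercase aromatic atoms, an aromatic c carries 1 H when it has two neighbours and 0 H with three, and aromatic n carries 0 H:
  atom 1: O, bond orders sum to 2 (valence 2) → 0 H
  atom 2: C, bond orders sum to 4 (valence 4) → 0 H
  atom 3: O, bond orders sum to 1 (valence 2) → 1 H
  atom 4: aromatic c, 3 neighbours → 0 H
  atom 5: aromatic c, 3 neighbours → 0 H
  atom 6: C, bond orders sum to 4 (valence 4) → 0 H
  atom 7: O, bond orders sum to 2 (valence 2) → 0 H
  atom 8: O, bond orders sum to 1 (valence 2) → 1 H
  atom 9: aromatic c, 3 neighbours → 0 H
  atom 10: C, bond orders sum to 4 (valence 4) → 0 H
  atom 11: N, bond orders sum to 1 (valence 3) → 2 H
  atom 12: O, bond orders sum to 2 (valence 2) → 0 H
  atom 13: aromatic c, 3 neighbours → 0 H
  atom 14: C, bond orders sum to 2 (valence 4) → 2 H
  atom 15: C, bond orders sum to 1 (valence 4) → 3 H
  atom 16: aromatic c, 3 neighbours → 0 H
  atom 17: Br (halogen, monovalent) → 0 H
  atom 18: aromatic c, 3 neighbours → 0 H
  atom 19: C, bond orders sum to 4 (valence 4) → 0 H
  atom 20: O, bond orders sum to 1 (valence 2) → 1 H
  atom 21: O, bond orders sum to 2 (valence 2) → 0 H
Total hydrogens: 10.

10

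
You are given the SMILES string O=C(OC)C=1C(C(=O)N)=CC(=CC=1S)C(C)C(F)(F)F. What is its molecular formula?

Walk through each heavy atom and fill implicit hydrogens from standard valence (C 4, N 3, O 2, S 2, halogen 1):
  atom 1: O, bond orders sum to 2 (valence 2) → 0 H
  atom 2: C, bond orders sum to 4 (valence 4) → 0 H
  atom 3: O, bond orders sum to 2 (valence 2) → 0 H
  atom 4: C, bond orders sum to 1 (valence 4) → 3 H
  atom 5: C, bond orders sum to 4 (valence 4) → 0 H
  atom 6: C, bond orders sum to 4 (valence 4) → 0 H
  atom 7: C, bond orders sum to 4 (valence 4) → 0 H
  atom 8: O, bond orders sum to 2 (valence 2) → 0 H
  atom 9: N, bond orders sum to 1 (valence 3) → 2 H
  atom 10: C, bond orders sum to 3 (valence 4) → 1 H
  atom 11: C, bond orders sum to 4 (valence 4) → 0 H
  atom 12: C, bond orders sum to 3 (valence 4) → 1 H
  atom 13: C, bond orders sum to 4 (valence 4) → 0 H
  atom 14: S, bond orders sum to 1 (valence 2) → 1 H
  atom 15: C, bond orders sum to 3 (valence 4) → 1 H
  atom 16: C, bond orders sum to 1 (valence 4) → 3 H
  atom 17: C, bond orders sum to 4 (valence 4) → 0 H
  atom 18: F (halogen, monovalent) → 0 H
  atom 19: F (halogen, monovalent) → 0 H
  atom 20: F (halogen, monovalent) → 0 H
Totals → C:12, H:12, F:3, N:1, O:3, S:1.

C12H12F3NO3S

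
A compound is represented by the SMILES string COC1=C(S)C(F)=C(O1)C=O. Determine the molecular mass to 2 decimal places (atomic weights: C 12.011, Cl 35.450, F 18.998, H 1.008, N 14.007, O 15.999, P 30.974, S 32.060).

176.16 g/mol

First, the molecular formula is C6H5FO3S (counting implicit H from valence).
  C: 6 × 12.011 = 72.066
  F: 1 × 18.998 = 18.998
  H: 5 × 1.008 = 5.040
  O: 3 × 15.999 = 47.997
  S: 1 × 32.060 = 32.060
Sum: 6×12.011 + 1×18.998 + 5×1.008 + 3×15.999 + 1×32.060 = 176.161 → 176.16 g/mol.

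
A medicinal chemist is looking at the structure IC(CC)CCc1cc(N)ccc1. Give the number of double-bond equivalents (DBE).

4

Molecular formula: C11H16IN.
DoU = (2C + 2 + N − H − X) / 2, where X is the halogen count and O/S are ignored.
    = (2·11 + 2 + 1 − 16 − 1) / 2 = 8 / 2 = 4.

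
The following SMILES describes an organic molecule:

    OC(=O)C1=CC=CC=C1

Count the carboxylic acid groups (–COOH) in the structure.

The carboxylic acid motif appears at heavy-atom position 2 in the SMILES.
Carboxylic acid count: 1.

1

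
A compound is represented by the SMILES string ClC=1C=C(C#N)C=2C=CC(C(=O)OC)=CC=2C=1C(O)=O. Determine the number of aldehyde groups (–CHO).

0

Scan the SMILES for the aldehyde motif — none present.
Groups that are present: 1 carboxylic acid, 1 ester, 1 nitrile.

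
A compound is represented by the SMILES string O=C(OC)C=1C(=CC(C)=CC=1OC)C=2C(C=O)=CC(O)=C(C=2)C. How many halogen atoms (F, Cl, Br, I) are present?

0

Scan the SMILES for the halogen motif — none present.
Groups that are present: 1 aldehyde, 1 ester, 1 ether, 1 hydroxyl.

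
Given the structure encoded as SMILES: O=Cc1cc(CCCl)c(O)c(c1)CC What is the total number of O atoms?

Scan the SMILES for O atoms (remember two-letter symbols like Cl and Br are single atoms).
Oxygen count: 2.

2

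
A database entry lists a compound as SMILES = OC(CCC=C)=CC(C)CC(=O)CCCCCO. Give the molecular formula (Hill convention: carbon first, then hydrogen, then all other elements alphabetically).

Walk through each heavy atom and fill implicit hydrogens from standard valence (C 4, N 3, O 2, S 2, halogen 1):
  atom 1: O, bond orders sum to 1 (valence 2) → 1 H
  atom 2: C, bond orders sum to 4 (valence 4) → 0 H
  atom 3: C, bond orders sum to 2 (valence 4) → 2 H
  atom 4: C, bond orders sum to 2 (valence 4) → 2 H
  atom 5: C, bond orders sum to 3 (valence 4) → 1 H
  atom 6: C, bond orders sum to 2 (valence 4) → 2 H
  atom 7: C, bond orders sum to 3 (valence 4) → 1 H
  atom 8: C, bond orders sum to 3 (valence 4) → 1 H
  atom 9: C, bond orders sum to 1 (valence 4) → 3 H
  atom 10: C, bond orders sum to 2 (valence 4) → 2 H
  atom 11: C, bond orders sum to 4 (valence 4) → 0 H
  atom 12: O, bond orders sum to 2 (valence 2) → 0 H
  atom 13: C, bond orders sum to 2 (valence 4) → 2 H
  atom 14: C, bond orders sum to 2 (valence 4) → 2 H
  atom 15: C, bond orders sum to 2 (valence 4) → 2 H
  atom 16: C, bond orders sum to 2 (valence 4) → 2 H
  atom 17: C, bond orders sum to 2 (valence 4) → 2 H
  atom 18: O, bond orders sum to 1 (valence 2) → 1 H
Totals → C:15, H:26, O:3.

C15H26O3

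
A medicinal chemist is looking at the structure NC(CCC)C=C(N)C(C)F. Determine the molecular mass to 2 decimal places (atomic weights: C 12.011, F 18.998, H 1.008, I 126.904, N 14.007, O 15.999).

160.24 g/mol

First, the molecular formula is C8H17FN2 (counting implicit H from valence).
  C: 8 × 12.011 = 96.088
  F: 1 × 18.998 = 18.998
  H: 17 × 1.008 = 17.136
  N: 2 × 14.007 = 28.014
Sum: 8×12.011 + 1×18.998 + 17×1.008 + 2×14.007 = 160.236 → 160.24 g/mol.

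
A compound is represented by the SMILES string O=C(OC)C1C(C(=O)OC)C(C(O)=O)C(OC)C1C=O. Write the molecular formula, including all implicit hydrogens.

Walk through each heavy atom and fill implicit hydrogens from standard valence (C 4, N 3, O 2, S 2, halogen 1):
  atom 1: O, bond orders sum to 2 (valence 2) → 0 H
  atom 2: C, bond orders sum to 4 (valence 4) → 0 H
  atom 3: O, bond orders sum to 2 (valence 2) → 0 H
  atom 4: C, bond orders sum to 1 (valence 4) → 3 H
  atom 5: C, bond orders sum to 3 (valence 4) → 1 H
  atom 6: C, bond orders sum to 3 (valence 4) → 1 H
  atom 7: C, bond orders sum to 4 (valence 4) → 0 H
  atom 8: O, bond orders sum to 2 (valence 2) → 0 H
  atom 9: O, bond orders sum to 2 (valence 2) → 0 H
  atom 10: C, bond orders sum to 1 (valence 4) → 3 H
  atom 11: C, bond orders sum to 3 (valence 4) → 1 H
  atom 12: C, bond orders sum to 4 (valence 4) → 0 H
  atom 13: O, bond orders sum to 1 (valence 2) → 1 H
  atom 14: O, bond orders sum to 2 (valence 2) → 0 H
  atom 15: C, bond orders sum to 3 (valence 4) → 1 H
  atom 16: O, bond orders sum to 2 (valence 2) → 0 H
  atom 17: C, bond orders sum to 1 (valence 4) → 3 H
  atom 18: C, bond orders sum to 3 (valence 4) → 1 H
  atom 19: C, bond orders sum to 3 (valence 4) → 1 H
  atom 20: O, bond orders sum to 2 (valence 2) → 0 H
Totals → C:12, H:16, O:8.

C12H16O8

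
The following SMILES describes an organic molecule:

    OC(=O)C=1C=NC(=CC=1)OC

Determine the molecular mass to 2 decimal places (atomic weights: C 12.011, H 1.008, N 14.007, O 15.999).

153.14 g/mol

First, the molecular formula is C7H7NO3 (counting implicit H from valence).
  C: 7 × 12.011 = 84.077
  H: 7 × 1.008 = 7.056
  N: 1 × 14.007 = 14.007
  O: 3 × 15.999 = 47.997
Sum: 7×12.011 + 7×1.008 + 1×14.007 + 3×15.999 = 153.137 → 153.14 g/mol.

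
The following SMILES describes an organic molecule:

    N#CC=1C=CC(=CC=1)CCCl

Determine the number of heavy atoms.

Every atom symbol written in the SMILES (organic subset) is one heavy atom; implicit H are not written.
Heavy atoms by element → C:9, Cl:1, N:1.
Total: 11.

11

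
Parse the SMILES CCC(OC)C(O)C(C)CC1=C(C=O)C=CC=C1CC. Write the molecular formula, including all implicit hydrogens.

C17H26O3

Walk through each heavy atom and fill implicit hydrogens from standard valence (C 4, N 3, O 2, S 2, halogen 1):
  atom 1: C, bond orders sum to 1 (valence 4) → 3 H
  atom 2: C, bond orders sum to 2 (valence 4) → 2 H
  atom 3: C, bond orders sum to 3 (valence 4) → 1 H
  atom 4: O, bond orders sum to 2 (valence 2) → 0 H
  atom 5: C, bond orders sum to 1 (valence 4) → 3 H
  atom 6: C, bond orders sum to 3 (valence 4) → 1 H
  atom 7: O, bond orders sum to 1 (valence 2) → 1 H
  atom 8: C, bond orders sum to 3 (valence 4) → 1 H
  atom 9: C, bond orders sum to 1 (valence 4) → 3 H
  atom 10: C, bond orders sum to 2 (valence 4) → 2 H
  atom 11: C, bond orders sum to 4 (valence 4) → 0 H
  atom 12: C, bond orders sum to 4 (valence 4) → 0 H
  atom 13: C, bond orders sum to 3 (valence 4) → 1 H
  atom 14: O, bond orders sum to 2 (valence 2) → 0 H
  atom 15: C, bond orders sum to 3 (valence 4) → 1 H
  atom 16: C, bond orders sum to 3 (valence 4) → 1 H
  atom 17: C, bond orders sum to 3 (valence 4) → 1 H
  atom 18: C, bond orders sum to 4 (valence 4) → 0 H
  atom 19: C, bond orders sum to 2 (valence 4) → 2 H
  atom 20: C, bond orders sum to 1 (valence 4) → 3 H
Totals → C:17, H:26, O:3.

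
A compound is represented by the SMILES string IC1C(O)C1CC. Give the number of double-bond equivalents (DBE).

Degree of unsaturation = (number of rings) + (number of π bonds).
Ring closures in the SMILES: 1.
π bonds: none → 0 DoU from unsaturation.
Total DoU = 1 + 0 = 1.

1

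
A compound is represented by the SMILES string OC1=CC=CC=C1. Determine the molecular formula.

C6H6O

Walk through each heavy atom and fill implicit hydrogens from standard valence (C 4, N 3, O 2, S 2, halogen 1):
  atom 1: O, bond orders sum to 1 (valence 2) → 1 H
  atom 2: C, bond orders sum to 4 (valence 4) → 0 H
  atom 3: C, bond orders sum to 3 (valence 4) → 1 H
  atom 4: C, bond orders sum to 3 (valence 4) → 1 H
  atom 5: C, bond orders sum to 3 (valence 4) → 1 H
  atom 6: C, bond orders sum to 3 (valence 4) → 1 H
  atom 7: C, bond orders sum to 3 (valence 4) → 1 H
Totals → C:6, H:6, O:1.
In Hill order: C6H6O.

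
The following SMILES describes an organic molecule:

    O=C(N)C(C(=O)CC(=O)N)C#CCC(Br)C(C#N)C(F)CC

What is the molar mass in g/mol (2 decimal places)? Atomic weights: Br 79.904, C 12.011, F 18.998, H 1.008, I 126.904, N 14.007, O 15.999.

First, the molecular formula is C14H17BrFN3O3 (counting implicit H from valence).
  Br: 1 × 79.904 = 79.904
  C: 14 × 12.011 = 168.154
  F: 1 × 18.998 = 18.998
  H: 17 × 1.008 = 17.136
  N: 3 × 14.007 = 42.021
  O: 3 × 15.999 = 47.997
Sum: 1×79.904 + 14×12.011 + 1×18.998 + 17×1.008 + 3×14.007 + 3×15.999 = 374.210 → 374.21 g/mol.

374.21 g/mol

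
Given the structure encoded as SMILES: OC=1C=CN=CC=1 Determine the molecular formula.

C5H5NO

Walk through each heavy atom and fill implicit hydrogens from standard valence (C 4, N 3, O 2, S 2, halogen 1):
  atom 1: O, bond orders sum to 1 (valence 2) → 1 H
  atom 2: C, bond orders sum to 4 (valence 4) → 0 H
  atom 3: C, bond orders sum to 3 (valence 4) → 1 H
  atom 4: C, bond orders sum to 3 (valence 4) → 1 H
  atom 5: N, bond orders sum to 3 (valence 3) → 0 H
  atom 6: C, bond orders sum to 3 (valence 4) → 1 H
  atom 7: C, bond orders sum to 3 (valence 4) → 1 H
Totals → C:5, H:5, N:1, O:1.
In Hill order: C5H5NO.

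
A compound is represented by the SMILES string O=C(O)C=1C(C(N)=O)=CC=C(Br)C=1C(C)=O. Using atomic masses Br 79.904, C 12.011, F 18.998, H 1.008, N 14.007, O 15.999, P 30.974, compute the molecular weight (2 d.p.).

First, the molecular formula is C10H8BrNO4 (counting implicit H from valence).
  Br: 1 × 79.904 = 79.904
  C: 10 × 12.011 = 120.110
  H: 8 × 1.008 = 8.064
  N: 1 × 14.007 = 14.007
  O: 4 × 15.999 = 63.996
Sum: 1×79.904 + 10×12.011 + 8×1.008 + 1×14.007 + 4×15.999 = 286.081 → 286.08 g/mol.

286.08 g/mol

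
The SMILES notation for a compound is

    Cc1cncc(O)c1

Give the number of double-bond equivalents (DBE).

4

Molecular formula: C6H7NO.
DoU = (2C + 2 + N − H − X) / 2, where X is the halogen count and O/S are ignored.
    = (2·6 + 2 + 1 − 7 − 0) / 2 = 8 / 2 = 4.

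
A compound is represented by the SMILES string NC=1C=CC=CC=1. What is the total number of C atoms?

Count every carbon token in the SMILES (each C, including those in ring-closure positions and inside branches).
Carbon count: 6.

6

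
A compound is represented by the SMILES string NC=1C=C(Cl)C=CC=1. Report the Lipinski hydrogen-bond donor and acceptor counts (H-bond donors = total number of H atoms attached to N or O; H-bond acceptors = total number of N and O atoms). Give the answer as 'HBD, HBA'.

Donors: find every N or O and count the H atoms it carries.
  atom 1 (N): bond orders sum to 1 → 2 H
Lipinski HBD = 2.
Acceptors: N atoms = 1, O atoms = 0 → HBA = 1.

2, 1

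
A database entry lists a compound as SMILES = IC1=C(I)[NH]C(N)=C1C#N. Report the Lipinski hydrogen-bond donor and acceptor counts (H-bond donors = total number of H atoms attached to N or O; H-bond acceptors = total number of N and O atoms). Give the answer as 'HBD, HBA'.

3, 3

Donors: find every N or O and count the H atoms it carries.
  atom 5 (N): bond orders sum to 2 → 1 H
  atom 7 (N): bond orders sum to 1 → 2 H
  atom 10 (N): bond orders sum to 3 → 0 H
Lipinski HBD = 3.
Acceptors: N atoms = 3, O atoms = 0 → HBA = 3.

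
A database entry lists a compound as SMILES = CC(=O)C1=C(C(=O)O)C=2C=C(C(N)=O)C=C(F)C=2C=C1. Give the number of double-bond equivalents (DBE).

Molecular formula: C14H10FNO4.
DoU = (2C + 2 + N − H − X) / 2, where X is the halogen count and O/S are ignored.
    = (2·14 + 2 + 1 − 10 − 1) / 2 = 20 / 2 = 10.

10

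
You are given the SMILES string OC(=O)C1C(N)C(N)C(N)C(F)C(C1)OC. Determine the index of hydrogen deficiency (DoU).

2

Degree of unsaturation = (number of rings) + (number of π bonds).
Ring closures in the SMILES: 1.
π bonds: 1 double bond (each 1 DoU) → 1 DoU from unsaturation.
Total DoU = 1 + 1 = 2.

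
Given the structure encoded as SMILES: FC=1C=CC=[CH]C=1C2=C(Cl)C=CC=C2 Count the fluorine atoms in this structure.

1

Scan the SMILES for F atoms (remember two-letter symbols like Cl and Br are single atoms).
Fluorine count: 1.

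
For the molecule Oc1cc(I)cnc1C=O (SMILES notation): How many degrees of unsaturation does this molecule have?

Molecular formula: C6H4INO2.
DoU = (2C + 2 + N − H − X) / 2, where X is the halogen count and O/S are ignored.
    = (2·6 + 2 + 1 − 4 − 1) / 2 = 10 / 2 = 5.

5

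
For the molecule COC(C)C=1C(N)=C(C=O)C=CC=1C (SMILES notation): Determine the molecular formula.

C11H15NO2

Walk through each heavy atom and fill implicit hydrogens from standard valence (C 4, N 3, O 2, S 2, halogen 1):
  atom 1: C, bond orders sum to 1 (valence 4) → 3 H
  atom 2: O, bond orders sum to 2 (valence 2) → 0 H
  atom 3: C, bond orders sum to 3 (valence 4) → 1 H
  atom 4: C, bond orders sum to 1 (valence 4) → 3 H
  atom 5: C, bond orders sum to 4 (valence 4) → 0 H
  atom 6: C, bond orders sum to 4 (valence 4) → 0 H
  atom 7: N, bond orders sum to 1 (valence 3) → 2 H
  atom 8: C, bond orders sum to 4 (valence 4) → 0 H
  atom 9: C, bond orders sum to 3 (valence 4) → 1 H
  atom 10: O, bond orders sum to 2 (valence 2) → 0 H
  atom 11: C, bond orders sum to 3 (valence 4) → 1 H
  atom 12: C, bond orders sum to 3 (valence 4) → 1 H
  atom 13: C, bond orders sum to 4 (valence 4) → 0 H
  atom 14: C, bond orders sum to 1 (valence 4) → 3 H
Totals → C:11, H:15, N:1, O:2.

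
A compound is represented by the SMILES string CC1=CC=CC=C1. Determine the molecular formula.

C7H8

Walk through each heavy atom and fill implicit hydrogens from standard valence (C 4, N 3, O 2, S 2, halogen 1):
  atom 1: C, bond orders sum to 1 (valence 4) → 3 H
  atom 2: C, bond orders sum to 4 (valence 4) → 0 H
  atom 3: C, bond orders sum to 3 (valence 4) → 1 H
  atom 4: C, bond orders sum to 3 (valence 4) → 1 H
  atom 5: C, bond orders sum to 3 (valence 4) → 1 H
  atom 6: C, bond orders sum to 3 (valence 4) → 1 H
  atom 7: C, bond orders sum to 3 (valence 4) → 1 H
Totals → C:7, H:8.
In Hill order: C7H8.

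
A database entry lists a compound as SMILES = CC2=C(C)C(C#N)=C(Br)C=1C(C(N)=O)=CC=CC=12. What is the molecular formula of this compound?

Walk through each heavy atom and fill implicit hydrogens from standard valence (C 4, N 3, O 2, S 2, halogen 1):
  atom 1: C, bond orders sum to 1 (valence 4) → 3 H
  atom 2: C, bond orders sum to 4 (valence 4) → 0 H
  atom 3: C, bond orders sum to 4 (valence 4) → 0 H
  atom 4: C, bond orders sum to 1 (valence 4) → 3 H
  atom 5: C, bond orders sum to 4 (valence 4) → 0 H
  atom 6: C, bond orders sum to 4 (valence 4) → 0 H
  atom 7: N, bond orders sum to 3 (valence 3) → 0 H
  atom 8: C, bond orders sum to 4 (valence 4) → 0 H
  atom 9: Br (halogen, monovalent) → 0 H
  atom 10: C, bond orders sum to 4 (valence 4) → 0 H
  atom 11: C, bond orders sum to 4 (valence 4) → 0 H
  atom 12: C, bond orders sum to 4 (valence 4) → 0 H
  atom 13: N, bond orders sum to 1 (valence 3) → 2 H
  atom 14: O, bond orders sum to 2 (valence 2) → 0 H
  atom 15: C, bond orders sum to 3 (valence 4) → 1 H
  atom 16: C, bond orders sum to 3 (valence 4) → 1 H
  atom 17: C, bond orders sum to 3 (valence 4) → 1 H
  atom 18: C, bond orders sum to 4 (valence 4) → 0 H
Totals → C:14, H:11, Br:1, N:2, O:1.

C14H11BrN2O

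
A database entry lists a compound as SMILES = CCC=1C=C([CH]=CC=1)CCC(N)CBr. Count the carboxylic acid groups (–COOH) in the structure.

Scan the SMILES for the carboxylic acid motif — none present.
Groups that are present: 1 primary amine.

0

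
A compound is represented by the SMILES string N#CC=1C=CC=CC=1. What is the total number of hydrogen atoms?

5

Walk through each heavy atom and fill implicit hydrogens from standard valence (C 4, N 3, O 2, S 2, halogen 1):
  atom 1: N, bond orders sum to 3 (valence 3) → 0 H
  atom 2: C, bond orders sum to 4 (valence 4) → 0 H
  atom 3: C, bond orders sum to 4 (valence 4) → 0 H
  atom 4: C, bond orders sum to 3 (valence 4) → 1 H
  atom 5: C, bond orders sum to 3 (valence 4) → 1 H
  atom 6: C, bond orders sum to 3 (valence 4) → 1 H
  atom 7: C, bond orders sum to 3 (valence 4) → 1 H
  atom 8: C, bond orders sum to 3 (valence 4) → 1 H
Total hydrogens: 5.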